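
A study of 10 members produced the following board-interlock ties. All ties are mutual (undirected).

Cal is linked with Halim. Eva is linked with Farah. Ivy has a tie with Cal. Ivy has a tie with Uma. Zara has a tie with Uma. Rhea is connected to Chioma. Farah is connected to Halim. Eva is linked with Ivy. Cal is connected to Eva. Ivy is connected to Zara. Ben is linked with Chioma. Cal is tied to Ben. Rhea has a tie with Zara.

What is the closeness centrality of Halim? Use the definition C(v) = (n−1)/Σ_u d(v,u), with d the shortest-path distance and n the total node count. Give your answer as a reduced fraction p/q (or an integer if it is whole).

Distances from Halim: Ben:2, Cal:1, Chioma:3, Eva:2, Farah:1, Ivy:2, Rhea:4, Uma:3, Zara:3. Sum = 21.
n = 10, so closeness = 9/21 = 3/7.

3/7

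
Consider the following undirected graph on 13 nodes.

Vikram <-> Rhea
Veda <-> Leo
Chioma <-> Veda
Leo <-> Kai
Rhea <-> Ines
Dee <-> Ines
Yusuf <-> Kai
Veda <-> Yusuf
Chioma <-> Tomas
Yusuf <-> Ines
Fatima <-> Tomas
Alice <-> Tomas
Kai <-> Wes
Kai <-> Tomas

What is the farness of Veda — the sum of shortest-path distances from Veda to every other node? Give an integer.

28

Distances from Veda: Alice:3, Chioma:1, Dee:3, Fatima:3, Ines:2, Kai:2, Leo:1, Rhea:3, Tomas:2, Vikram:4, Wes:3, Yusuf:1.
Sum = 3 + 1 + 3 + 3 + 2 + 2 + 1 + 3 + 2 + 4 + 3 + 1 = 28.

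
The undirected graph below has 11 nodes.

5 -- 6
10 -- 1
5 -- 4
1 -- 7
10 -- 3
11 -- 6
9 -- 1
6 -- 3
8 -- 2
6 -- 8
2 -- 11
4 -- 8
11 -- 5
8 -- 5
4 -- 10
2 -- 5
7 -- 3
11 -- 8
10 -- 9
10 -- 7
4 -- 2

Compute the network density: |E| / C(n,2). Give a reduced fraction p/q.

There are 21 edges and 11 nodes, so the maximum possible is C(11,2) = 55.
Density = 21/55.

21/55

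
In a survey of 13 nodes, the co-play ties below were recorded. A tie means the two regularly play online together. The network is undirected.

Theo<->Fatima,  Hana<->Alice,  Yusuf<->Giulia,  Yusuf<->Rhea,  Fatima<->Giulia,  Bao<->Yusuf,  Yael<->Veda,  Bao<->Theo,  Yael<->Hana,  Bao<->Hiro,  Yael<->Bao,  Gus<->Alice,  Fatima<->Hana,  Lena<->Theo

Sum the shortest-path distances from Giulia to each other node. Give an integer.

30

Distances from Giulia: Alice:3, Bao:2, Fatima:1, Gus:4, Hana:2, Hiro:3, Lena:3, Rhea:2, Theo:2, Veda:4, Yael:3, Yusuf:1.
Sum = 3 + 2 + 1 + 4 + 2 + 3 + 3 + 2 + 2 + 4 + 3 + 1 = 30.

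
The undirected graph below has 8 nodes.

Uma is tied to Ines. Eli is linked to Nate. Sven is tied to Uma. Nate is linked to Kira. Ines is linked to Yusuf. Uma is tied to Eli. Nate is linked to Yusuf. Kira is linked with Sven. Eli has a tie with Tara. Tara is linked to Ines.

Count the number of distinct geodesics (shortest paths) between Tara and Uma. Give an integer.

The shortest distance is 2. The length-2 paths are: Tara–Eli–Uma; Tara–Ines–Uma.
That gives 2 distinct shortest paths.

2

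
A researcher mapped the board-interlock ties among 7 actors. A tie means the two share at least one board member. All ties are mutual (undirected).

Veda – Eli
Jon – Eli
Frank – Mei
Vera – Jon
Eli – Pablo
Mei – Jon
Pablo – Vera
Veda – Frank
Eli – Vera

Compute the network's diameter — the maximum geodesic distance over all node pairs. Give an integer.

3

Eccentricity of each node (its greatest distance to any other): Eli:2, Frank:3, Jon:2, Mei:3, Pablo:3, Veda:2, Vera:3.
The maximum eccentricity is 3, realized for instance by the pair Frank–Vera via Frank – Veda – Eli – Vera. So the diameter is 3.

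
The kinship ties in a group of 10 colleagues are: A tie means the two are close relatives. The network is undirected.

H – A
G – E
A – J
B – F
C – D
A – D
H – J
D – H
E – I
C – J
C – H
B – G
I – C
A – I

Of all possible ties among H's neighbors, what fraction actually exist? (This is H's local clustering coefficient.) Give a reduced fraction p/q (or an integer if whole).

H's neighbors: A, C, D, and J (k = 4).
Possible neighbor pairs: C(4,2) = 6. Edges among them: A–D, A–J, C–D, C–J → e = 4.
Clustering(H) = 4/6 = 2/3.

2/3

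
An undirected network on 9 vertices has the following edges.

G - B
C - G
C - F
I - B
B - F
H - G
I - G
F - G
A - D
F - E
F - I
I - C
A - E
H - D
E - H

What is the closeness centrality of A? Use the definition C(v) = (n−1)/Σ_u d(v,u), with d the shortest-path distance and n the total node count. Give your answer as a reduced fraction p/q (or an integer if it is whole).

4/9

Distances from A: B:3, C:3, D:1, E:1, F:2, G:3, H:2, I:3. Sum = 18.
n = 9, so closeness = 8/18 = 4/9.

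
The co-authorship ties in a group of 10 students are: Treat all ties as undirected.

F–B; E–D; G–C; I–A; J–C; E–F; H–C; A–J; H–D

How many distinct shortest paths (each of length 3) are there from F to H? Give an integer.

1

The shortest distance is 3, and the only length-3 path is F–E–D–H. So there is exactly 1 shortest path.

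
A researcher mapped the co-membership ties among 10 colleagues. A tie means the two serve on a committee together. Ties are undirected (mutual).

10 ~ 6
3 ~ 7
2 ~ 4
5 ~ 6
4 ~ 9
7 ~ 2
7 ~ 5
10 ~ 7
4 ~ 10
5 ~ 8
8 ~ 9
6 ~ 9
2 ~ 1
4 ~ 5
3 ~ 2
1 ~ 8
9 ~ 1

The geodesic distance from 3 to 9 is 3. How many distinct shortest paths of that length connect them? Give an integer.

2

The shortest distance is 3. The length-3 paths are: 3–2–4–9; 3–2–1–9.
That gives 2 distinct shortest paths.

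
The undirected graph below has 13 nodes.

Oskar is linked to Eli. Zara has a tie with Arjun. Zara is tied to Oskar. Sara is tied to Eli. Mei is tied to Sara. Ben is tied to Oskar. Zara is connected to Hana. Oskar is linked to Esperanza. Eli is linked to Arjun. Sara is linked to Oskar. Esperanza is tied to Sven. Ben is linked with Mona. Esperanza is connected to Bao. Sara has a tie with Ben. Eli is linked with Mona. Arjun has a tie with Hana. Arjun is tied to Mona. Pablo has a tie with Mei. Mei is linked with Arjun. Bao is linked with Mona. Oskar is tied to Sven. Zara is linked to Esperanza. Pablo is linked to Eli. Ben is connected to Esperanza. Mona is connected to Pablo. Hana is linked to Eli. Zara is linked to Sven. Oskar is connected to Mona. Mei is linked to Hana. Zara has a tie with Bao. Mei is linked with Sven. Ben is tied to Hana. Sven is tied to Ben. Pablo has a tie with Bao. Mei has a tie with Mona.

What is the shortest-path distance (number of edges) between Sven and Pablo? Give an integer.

2

One shortest route is Sven – Mei – Pablo, which uses 2 edges, and Sven and Pablo are not directly tied, so nothing shorter exists. So d(Sven,Pablo) = 2.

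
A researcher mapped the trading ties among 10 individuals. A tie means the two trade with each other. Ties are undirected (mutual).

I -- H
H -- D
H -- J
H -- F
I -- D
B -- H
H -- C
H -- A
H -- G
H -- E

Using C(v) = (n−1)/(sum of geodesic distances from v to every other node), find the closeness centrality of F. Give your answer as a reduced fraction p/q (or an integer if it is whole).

Distances from F: A:2, B:2, C:2, D:2, E:2, G:2, H:1, I:2, J:2. Sum = 17.
n = 10, so closeness = 9/17.

9/17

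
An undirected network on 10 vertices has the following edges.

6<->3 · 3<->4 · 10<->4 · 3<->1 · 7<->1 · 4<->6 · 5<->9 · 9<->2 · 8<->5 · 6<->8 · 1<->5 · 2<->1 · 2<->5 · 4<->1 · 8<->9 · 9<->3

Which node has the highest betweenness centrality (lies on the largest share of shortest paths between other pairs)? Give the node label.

Unnormalized betweenness of each node: 1:67/5, 2:2/3, 3:137/30, 4:46/5, 5:101/30, 6:5/2, 7:0, 8:19/10, 9:12/5, 10:0.
1 has the largest value, 67/5, making it the main broker — the node through which the most shortest paths run.

1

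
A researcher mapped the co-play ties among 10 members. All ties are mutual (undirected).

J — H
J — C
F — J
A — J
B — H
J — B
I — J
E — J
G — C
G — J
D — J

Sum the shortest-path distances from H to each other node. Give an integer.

16

Distances from H: A:2, B:1, C:2, D:2, E:2, F:2, G:2, I:2, J:1.
Sum = 2 + 1 + 2 + 2 + 2 + 2 + 2 + 2 + 1 = 16.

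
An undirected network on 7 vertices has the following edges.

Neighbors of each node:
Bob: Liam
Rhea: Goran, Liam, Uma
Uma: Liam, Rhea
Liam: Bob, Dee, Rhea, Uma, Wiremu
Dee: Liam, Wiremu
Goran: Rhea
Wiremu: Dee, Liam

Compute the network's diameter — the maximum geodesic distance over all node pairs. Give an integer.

Eccentricity of each node (its greatest distance to any other): Bob:3, Dee:3, Goran:3, Liam:2, Rhea:2, Uma:2, Wiremu:3.
The maximum eccentricity is 3, realized for instance by the pair Wiremu–Goran via Wiremu – Liam – Rhea – Goran. So the diameter is 3.

3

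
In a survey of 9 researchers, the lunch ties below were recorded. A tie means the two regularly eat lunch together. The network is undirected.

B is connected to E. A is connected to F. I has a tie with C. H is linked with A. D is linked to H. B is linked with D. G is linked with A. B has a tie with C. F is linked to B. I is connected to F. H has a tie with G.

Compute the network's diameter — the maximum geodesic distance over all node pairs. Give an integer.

4

Eccentricity of each node (its greatest distance to any other): A:3, B:3, C:4, D:3, E:4, F:2, G:4, H:3, I:3.
The maximum eccentricity is 4, realized for instance by the pair C–G via C – B – D – H – G. So the diameter is 4.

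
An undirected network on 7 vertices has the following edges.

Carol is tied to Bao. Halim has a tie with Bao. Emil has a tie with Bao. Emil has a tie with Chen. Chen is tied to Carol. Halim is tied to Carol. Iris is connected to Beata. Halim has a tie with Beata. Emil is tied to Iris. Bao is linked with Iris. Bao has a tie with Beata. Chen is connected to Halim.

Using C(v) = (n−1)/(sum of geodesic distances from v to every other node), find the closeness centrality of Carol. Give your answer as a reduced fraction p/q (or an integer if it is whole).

Distances from Carol: Bao:1, Beata:2, Chen:1, Emil:2, Halim:1, Iris:2. Sum = 9.
n = 7, so closeness = 6/9 = 2/3.

2/3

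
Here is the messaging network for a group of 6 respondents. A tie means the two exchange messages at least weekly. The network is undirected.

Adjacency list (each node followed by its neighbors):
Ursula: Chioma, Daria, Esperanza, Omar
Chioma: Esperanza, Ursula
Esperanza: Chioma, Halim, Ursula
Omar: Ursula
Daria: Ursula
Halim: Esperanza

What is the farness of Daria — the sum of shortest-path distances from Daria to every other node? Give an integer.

Distances from Daria: Chioma:2, Esperanza:2, Halim:3, Omar:2, Ursula:1.
Sum = 2 + 2 + 3 + 2 + 1 = 10.

10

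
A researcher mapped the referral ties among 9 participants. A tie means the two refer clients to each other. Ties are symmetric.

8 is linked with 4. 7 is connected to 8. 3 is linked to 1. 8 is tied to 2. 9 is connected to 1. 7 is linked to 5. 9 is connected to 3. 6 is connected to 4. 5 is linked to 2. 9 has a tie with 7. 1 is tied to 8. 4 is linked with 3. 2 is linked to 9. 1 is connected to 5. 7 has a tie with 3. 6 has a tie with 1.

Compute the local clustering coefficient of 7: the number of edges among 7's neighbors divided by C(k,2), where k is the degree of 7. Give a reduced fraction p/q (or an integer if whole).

7's neighbors: 3, 5, 8, and 9 (k = 4).
Possible neighbor pairs: C(4,2) = 6. Edges among them: 3–9 → e = 1.
Clustering(7) = 1/6.

1/6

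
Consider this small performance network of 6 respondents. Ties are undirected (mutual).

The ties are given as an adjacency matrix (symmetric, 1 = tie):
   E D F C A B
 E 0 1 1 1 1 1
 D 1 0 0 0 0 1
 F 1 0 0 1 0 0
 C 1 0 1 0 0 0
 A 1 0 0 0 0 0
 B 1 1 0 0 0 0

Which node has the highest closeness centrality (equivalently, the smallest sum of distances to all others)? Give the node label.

E

Farness (sum of distances to all others) for each node — A:9, B:8, C:8, D:8, E:5, F:8.
The smallest farness is 5, for E, so E has the highest closeness.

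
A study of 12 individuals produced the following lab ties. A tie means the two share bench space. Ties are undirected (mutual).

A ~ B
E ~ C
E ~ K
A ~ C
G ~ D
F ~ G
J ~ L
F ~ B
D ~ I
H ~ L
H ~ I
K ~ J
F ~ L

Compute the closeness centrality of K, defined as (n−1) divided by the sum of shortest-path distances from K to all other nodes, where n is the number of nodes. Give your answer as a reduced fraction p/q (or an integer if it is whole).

11/32

Distances from K: A:3, B:4, C:2, D:5, E:1, F:3, G:4, H:3, I:4, J:1, L:2. Sum = 32.
n = 12, so closeness = 11/32.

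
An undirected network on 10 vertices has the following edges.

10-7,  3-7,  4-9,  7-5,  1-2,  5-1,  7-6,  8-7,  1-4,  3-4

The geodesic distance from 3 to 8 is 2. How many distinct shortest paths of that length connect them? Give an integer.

1

The shortest distance is 2, and the only length-2 path is 3–7–8. So there is exactly 1 shortest path.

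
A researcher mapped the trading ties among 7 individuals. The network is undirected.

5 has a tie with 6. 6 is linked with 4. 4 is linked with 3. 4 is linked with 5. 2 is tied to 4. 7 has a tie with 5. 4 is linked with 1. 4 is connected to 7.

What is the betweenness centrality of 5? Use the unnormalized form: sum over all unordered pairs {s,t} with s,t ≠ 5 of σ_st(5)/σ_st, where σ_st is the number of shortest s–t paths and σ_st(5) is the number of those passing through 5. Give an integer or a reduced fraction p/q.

Pairs whose geodesics pass through 5 — 7–6: 1/2.
All other pairs contribute 0.
Summing the contributions gives betweenness(5) = 1/2.

1/2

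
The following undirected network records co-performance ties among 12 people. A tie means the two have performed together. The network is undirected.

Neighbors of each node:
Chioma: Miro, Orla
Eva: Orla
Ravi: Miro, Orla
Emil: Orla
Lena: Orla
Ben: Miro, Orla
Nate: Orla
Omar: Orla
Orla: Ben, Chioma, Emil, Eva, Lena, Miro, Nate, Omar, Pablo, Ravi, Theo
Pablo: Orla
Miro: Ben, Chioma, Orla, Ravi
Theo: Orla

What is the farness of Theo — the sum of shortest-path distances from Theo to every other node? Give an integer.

21

Distances from Theo: Ben:2, Chioma:2, Emil:2, Eva:2, Lena:2, Miro:2, Nate:2, Omar:2, Orla:1, Pablo:2, Ravi:2.
Sum = 2 + 2 + 2 + 2 + 2 + 2 + 2 + 2 + 1 + 2 + 2 = 21.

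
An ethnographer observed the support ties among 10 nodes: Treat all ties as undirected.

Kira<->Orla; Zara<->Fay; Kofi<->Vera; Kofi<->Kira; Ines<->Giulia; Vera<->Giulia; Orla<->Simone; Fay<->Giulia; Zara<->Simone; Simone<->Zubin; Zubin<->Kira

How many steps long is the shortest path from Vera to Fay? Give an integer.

One shortest route is Vera – Giulia – Fay, which uses 2 edges, and Vera and Fay are not directly tied, so nothing shorter exists. So d(Vera,Fay) = 2.

2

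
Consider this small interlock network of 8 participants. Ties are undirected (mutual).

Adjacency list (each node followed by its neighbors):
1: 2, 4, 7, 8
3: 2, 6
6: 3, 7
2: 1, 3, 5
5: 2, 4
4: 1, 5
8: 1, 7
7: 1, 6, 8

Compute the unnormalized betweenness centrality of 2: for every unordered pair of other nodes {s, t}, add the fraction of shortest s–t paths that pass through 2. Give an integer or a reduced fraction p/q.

Pairs whose geodesics pass through 2 — 4–3: 2/2; 5–3: 1; 5–6: 1; 5–7: 1/2; 5–8: 1/2; 5–1: 1/2; 3–8: 1/2; 3–1: 1.
All other pairs contribute 0.
Summing the contributions gives betweenness(2) = 6.

6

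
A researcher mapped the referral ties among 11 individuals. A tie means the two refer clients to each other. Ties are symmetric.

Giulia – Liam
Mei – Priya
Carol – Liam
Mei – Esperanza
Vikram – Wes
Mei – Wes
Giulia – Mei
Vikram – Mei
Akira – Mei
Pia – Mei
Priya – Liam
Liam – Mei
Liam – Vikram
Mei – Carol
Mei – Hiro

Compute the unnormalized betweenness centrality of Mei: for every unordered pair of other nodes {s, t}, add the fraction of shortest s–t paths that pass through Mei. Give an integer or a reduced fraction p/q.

73/2

Pairs whose geodesics pass through Mei — Carol–Wes: 1; Carol–Esperanza: 1; Carol–Hiro: 1; Carol–Pia: 1; Carol–Vikram: 1/2; Carol–Akira: 1; Carol–Priya: 1/2; Carol–Giulia: 1/2; Wes–Liam: 1/2; Wes–Esperanza: 1; Wes–Hiro: 1; Wes–Pia: 1; Wes–Akira: 1; Wes–Priya: 1 … (+26 more pairs).
All other pairs contribute 0.
Summing the contributions gives betweenness(Mei) = 73/2.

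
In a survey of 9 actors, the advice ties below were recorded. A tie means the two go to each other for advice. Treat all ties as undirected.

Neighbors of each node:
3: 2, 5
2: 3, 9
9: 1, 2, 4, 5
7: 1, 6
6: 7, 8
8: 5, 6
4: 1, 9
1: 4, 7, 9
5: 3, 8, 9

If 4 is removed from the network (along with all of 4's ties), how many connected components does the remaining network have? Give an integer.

1

4's neighbors (1 and 9) remain reachable from one another through other ties, so the rest of the network stays in one piece.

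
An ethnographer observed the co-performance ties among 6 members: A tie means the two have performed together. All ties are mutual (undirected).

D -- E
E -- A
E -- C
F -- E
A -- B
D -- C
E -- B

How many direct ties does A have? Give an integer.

A is directly tied to B and E. That is 2 neighbors, so the degree of A is 2.

2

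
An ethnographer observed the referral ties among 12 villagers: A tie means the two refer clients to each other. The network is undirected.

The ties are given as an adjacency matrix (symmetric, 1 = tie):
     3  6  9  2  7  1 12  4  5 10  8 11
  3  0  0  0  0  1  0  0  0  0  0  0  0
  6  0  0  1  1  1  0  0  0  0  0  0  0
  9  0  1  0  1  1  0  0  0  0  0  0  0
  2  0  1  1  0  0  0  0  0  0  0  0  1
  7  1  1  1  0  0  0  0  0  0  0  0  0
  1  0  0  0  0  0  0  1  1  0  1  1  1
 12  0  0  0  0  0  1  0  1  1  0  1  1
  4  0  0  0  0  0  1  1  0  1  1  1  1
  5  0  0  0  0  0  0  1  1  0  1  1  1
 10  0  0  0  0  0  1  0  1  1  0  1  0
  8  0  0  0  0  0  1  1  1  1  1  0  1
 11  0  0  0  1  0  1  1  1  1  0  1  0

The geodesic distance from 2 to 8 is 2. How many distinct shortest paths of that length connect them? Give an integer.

1

The shortest distance is 2, and the only length-2 path is 2–11–8. So there is exactly 1 shortest path.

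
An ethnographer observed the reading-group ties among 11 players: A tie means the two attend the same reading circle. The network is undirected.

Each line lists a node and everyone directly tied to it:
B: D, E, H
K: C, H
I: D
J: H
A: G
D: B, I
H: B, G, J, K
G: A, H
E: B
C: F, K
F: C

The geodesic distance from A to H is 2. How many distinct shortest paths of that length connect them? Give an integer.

1

The shortest distance is 2, and the only length-2 path is A–G–H. So there is exactly 1 shortest path.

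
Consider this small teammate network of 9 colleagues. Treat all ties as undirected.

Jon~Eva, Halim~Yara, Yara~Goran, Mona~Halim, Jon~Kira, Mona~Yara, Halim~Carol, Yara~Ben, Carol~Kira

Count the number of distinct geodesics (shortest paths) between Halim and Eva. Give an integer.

1

The shortest distance is 4, and the only length-4 path is Halim–Carol–Kira–Jon–Eva. So there is exactly 1 shortest path.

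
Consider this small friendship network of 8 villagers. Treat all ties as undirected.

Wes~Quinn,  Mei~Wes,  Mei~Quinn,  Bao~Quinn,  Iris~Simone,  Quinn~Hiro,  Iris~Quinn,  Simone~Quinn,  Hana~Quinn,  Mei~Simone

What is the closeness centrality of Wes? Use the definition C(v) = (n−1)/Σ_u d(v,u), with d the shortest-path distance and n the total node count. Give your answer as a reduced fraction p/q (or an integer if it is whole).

7/12

Distances from Wes: Bao:2, Hana:2, Hiro:2, Iris:2, Mei:1, Quinn:1, Simone:2. Sum = 12.
n = 8, so closeness = 7/12.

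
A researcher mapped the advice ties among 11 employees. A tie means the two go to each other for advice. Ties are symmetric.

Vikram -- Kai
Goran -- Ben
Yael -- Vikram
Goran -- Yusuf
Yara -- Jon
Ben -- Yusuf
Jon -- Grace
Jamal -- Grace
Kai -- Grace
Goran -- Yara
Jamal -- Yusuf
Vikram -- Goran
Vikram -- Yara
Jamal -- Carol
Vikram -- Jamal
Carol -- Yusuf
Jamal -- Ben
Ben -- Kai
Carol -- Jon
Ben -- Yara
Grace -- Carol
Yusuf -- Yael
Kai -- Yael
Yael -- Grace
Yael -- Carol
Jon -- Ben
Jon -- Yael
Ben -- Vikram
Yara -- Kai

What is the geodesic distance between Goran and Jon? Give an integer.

2

One shortest route is Goran – Yara – Jon, which uses 2 edges, and Goran and Jon are not directly tied, so nothing shorter exists. So d(Goran,Jon) = 2.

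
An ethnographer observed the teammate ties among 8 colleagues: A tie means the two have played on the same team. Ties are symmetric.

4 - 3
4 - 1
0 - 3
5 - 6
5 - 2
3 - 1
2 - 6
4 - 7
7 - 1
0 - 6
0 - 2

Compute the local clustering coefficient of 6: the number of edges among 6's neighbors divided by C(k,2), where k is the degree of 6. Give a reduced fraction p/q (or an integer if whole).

2/3

6's neighbors: 0, 2, and 5 (k = 3).
Possible neighbor pairs: C(3,2) = 3. Edges among them: 0–2, 2–5 → e = 2.
Clustering(6) = 2/3.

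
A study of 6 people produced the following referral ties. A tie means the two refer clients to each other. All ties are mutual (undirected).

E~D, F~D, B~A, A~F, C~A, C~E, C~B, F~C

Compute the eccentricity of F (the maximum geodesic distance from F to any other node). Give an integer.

Distances from F: A:1, B:2, C:1, D:1, E:2.
The largest is 2 (to B and E), so the eccentricity of F is 2.

2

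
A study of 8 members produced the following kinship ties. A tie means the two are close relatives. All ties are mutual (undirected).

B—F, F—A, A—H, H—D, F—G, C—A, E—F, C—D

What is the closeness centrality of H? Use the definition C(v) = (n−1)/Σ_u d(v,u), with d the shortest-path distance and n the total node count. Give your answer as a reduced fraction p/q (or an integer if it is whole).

7/15

Distances from H: A:1, B:3, C:2, D:1, E:3, F:2, G:3. Sum = 15.
n = 8, so closeness = 7/15.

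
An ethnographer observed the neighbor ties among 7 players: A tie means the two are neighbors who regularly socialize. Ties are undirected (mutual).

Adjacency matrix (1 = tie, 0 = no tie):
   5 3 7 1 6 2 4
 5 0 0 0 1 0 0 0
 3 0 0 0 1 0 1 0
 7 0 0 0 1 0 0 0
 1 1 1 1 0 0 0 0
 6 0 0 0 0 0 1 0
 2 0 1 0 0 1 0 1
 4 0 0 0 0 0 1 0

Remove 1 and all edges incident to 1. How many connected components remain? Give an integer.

3

Without 1, the remaining ties split the others into: {5}; {2, 3, 4, 6}; {7}.
That's 3 separate components.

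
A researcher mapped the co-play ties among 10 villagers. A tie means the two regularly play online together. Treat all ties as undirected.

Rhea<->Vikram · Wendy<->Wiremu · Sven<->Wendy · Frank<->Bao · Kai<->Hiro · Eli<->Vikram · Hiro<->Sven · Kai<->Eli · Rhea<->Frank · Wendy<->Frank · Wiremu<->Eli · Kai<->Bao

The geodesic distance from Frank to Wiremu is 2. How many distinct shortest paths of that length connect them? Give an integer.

The shortest distance is 2, and the only length-2 path is Frank–Wendy–Wiremu. So there is exactly 1 shortest path.

1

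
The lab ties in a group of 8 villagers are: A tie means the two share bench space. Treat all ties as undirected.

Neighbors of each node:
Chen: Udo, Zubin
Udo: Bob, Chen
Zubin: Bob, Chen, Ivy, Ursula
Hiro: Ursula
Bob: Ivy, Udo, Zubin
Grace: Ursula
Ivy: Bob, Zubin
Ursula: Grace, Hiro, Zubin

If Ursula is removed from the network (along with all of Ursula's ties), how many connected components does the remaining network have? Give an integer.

Without Ursula, the remaining ties split the others into: {Hiro}; {Grace}; {Bob, Chen, Ivy, Udo, Zubin}.
That's 3 separate components.

3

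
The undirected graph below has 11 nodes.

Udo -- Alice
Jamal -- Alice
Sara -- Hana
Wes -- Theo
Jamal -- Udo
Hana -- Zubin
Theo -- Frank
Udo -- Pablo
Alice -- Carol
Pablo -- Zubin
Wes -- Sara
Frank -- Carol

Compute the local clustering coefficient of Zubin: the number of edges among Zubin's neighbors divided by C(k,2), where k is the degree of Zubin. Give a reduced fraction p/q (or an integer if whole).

0

Zubin's neighbors: Hana and Pablo (k = 2).
Possible neighbor pairs: C(2,2) = 1. Edges among them: none → e = 0.
Clustering(Zubin) = 0/1.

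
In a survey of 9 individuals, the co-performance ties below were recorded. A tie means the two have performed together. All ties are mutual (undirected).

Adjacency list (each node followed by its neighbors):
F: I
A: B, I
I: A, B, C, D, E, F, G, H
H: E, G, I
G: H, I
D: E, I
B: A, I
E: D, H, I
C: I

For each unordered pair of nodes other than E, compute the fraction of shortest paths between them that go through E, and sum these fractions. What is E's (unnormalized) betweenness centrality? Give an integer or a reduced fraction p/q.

1/2

Pairs whose geodesics pass through E — H–D: 1/2.
All other pairs contribute 0.
Summing the contributions gives betweenness(E) = 1/2.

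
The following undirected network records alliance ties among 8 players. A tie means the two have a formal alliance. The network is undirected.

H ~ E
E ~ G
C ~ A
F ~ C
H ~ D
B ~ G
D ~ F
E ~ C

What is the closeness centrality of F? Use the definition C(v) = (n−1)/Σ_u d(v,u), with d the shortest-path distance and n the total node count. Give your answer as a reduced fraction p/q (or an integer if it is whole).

7/15

Distances from F: A:2, B:4, C:1, D:1, E:2, G:3, H:2. Sum = 15.
n = 8, so closeness = 7/15.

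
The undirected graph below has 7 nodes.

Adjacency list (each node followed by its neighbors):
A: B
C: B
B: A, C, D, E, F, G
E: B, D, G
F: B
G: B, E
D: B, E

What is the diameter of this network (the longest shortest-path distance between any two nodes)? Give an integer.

Eccentricity of each node (its greatest distance to any other): A:2, B:1, C:2, D:2, E:2, F:2, G:2.
The maximum eccentricity is 2, realized for instance by the pair F–D via F – B – D. So the diameter is 2.

2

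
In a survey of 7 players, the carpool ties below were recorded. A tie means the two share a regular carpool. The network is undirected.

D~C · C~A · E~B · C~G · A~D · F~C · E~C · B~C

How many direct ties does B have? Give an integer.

2

B is directly tied to C and E. That is 2 neighbors, so the degree of B is 2.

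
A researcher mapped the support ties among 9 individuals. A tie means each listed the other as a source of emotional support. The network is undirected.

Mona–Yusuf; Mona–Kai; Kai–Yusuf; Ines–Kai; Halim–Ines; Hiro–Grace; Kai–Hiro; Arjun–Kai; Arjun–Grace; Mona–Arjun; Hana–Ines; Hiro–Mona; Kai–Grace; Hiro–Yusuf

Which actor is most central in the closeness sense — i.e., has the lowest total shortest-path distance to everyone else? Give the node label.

Farness (sum of distances to all others) for each node — Arjun:15, Grace:15, Halim:20, Hana:20, Hiro:14, Ines:13, Kai:10, Mona:14, Yusuf:15.
The smallest farness is 10, for Kai, so Kai has the highest closeness.

Kai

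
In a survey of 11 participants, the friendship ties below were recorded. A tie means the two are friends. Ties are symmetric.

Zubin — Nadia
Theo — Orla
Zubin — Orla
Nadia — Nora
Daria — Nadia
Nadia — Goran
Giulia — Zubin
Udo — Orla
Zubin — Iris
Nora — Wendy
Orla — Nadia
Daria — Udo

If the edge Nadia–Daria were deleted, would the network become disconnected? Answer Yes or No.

Even without that edge, Nadia still reaches Daria via Nadia – Orla – Udo – Daria, so the network stays connected. Not a bridge.

No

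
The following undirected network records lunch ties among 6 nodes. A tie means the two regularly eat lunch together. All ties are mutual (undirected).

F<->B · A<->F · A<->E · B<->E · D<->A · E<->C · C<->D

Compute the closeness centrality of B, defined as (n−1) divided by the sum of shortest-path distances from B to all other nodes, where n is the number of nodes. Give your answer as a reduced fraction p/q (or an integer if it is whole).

5/9

Distances from B: A:2, C:2, D:3, E:1, F:1. Sum = 9.
n = 6, so closeness = 5/9.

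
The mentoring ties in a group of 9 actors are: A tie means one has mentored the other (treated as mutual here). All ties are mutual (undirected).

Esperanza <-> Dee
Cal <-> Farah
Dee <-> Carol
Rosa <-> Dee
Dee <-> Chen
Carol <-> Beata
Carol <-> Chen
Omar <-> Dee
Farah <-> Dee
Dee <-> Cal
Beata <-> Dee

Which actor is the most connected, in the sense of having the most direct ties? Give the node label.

Degrees — Beata:2, Cal:2, Carol:3, Chen:2, Dee:8, Esperanza:1, Farah:2, Omar:1, Rosa:1.
The maximum is 8, attained only by Dee.

Dee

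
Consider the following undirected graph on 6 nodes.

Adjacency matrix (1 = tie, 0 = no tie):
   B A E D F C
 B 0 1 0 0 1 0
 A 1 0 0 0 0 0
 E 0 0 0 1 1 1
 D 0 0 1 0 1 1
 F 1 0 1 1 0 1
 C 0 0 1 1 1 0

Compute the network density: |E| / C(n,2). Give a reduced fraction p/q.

There are 8 edges and 6 nodes, so the maximum possible is C(6,2) = 15.
Density = 8/15.

8/15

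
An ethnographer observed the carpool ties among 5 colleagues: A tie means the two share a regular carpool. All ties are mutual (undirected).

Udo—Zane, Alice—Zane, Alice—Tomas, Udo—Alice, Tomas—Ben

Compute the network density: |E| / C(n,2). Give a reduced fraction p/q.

1/2

There are 5 edges and 5 nodes, so the maximum possible is C(5,2) = 10.
Density = 5/10 = 1/2.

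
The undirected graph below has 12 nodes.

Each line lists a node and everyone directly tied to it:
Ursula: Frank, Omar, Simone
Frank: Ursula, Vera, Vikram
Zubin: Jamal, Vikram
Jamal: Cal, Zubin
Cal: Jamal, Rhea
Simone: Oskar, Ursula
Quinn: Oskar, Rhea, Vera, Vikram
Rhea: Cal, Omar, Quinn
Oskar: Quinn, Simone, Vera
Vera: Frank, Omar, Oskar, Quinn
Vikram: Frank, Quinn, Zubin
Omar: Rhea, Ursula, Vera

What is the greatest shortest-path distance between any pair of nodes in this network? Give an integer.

Eccentricity of each node (its greatest distance to any other): Cal:4, Frank:4, Jamal:5, Omar:4, Oskar:4, Quinn:3, Rhea:3, Simone:5, Ursula:4, Vera:4, Vikram:3, Zubin:4.
The maximum eccentricity is 5, realized for instance by the pair Simone–Jamal via Simone – Ursula – Omar – Rhea – Cal – Jamal. So the diameter is 5.

5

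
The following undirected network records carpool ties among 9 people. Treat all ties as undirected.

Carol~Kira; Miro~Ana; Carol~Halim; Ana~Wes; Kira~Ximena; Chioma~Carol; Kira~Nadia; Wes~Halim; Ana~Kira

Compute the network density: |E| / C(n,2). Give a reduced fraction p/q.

1/4

There are 9 edges and 9 nodes, so the maximum possible is C(9,2) = 36.
Density = 9/36 = 1/4.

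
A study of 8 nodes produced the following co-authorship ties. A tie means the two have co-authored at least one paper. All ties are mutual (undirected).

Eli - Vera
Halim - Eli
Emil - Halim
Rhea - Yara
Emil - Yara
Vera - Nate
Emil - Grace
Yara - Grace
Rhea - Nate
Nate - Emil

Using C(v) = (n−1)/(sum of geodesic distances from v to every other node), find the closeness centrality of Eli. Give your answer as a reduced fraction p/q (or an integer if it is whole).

7/15

Distances from Eli: Emil:2, Grace:3, Halim:1, Nate:2, Rhea:3, Vera:1, Yara:3. Sum = 15.
n = 8, so closeness = 7/15.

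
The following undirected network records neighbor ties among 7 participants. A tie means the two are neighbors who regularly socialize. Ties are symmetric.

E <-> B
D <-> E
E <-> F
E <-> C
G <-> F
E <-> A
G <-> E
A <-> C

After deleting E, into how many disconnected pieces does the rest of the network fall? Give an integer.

Without E, the remaining ties split the others into: {A, C}; {B}; {F, G}; {D}.
That's 4 separate components.

4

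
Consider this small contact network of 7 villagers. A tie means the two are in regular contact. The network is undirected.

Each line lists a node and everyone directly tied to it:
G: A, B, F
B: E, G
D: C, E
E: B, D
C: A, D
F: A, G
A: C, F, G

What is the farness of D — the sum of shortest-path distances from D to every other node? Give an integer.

Distances from D: A:2, B:2, C:1, E:1, F:3, G:3.
Sum = 2 + 2 + 1 + 1 + 3 + 3 = 12.

12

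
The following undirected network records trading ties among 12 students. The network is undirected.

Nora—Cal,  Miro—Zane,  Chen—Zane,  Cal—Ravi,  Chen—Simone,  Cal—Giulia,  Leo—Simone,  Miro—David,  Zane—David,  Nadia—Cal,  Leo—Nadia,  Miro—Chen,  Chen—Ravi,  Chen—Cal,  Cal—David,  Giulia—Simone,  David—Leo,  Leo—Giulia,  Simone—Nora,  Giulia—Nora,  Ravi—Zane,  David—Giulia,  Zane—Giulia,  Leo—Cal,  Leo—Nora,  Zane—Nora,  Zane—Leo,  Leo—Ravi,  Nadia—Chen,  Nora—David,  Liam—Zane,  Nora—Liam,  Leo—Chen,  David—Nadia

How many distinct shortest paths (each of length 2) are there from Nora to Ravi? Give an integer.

3

The shortest distance is 2. The length-2 paths are: Nora–Zane–Ravi; Nora–Leo–Ravi; Nora–Cal–Ravi.
That gives 3 distinct shortest paths.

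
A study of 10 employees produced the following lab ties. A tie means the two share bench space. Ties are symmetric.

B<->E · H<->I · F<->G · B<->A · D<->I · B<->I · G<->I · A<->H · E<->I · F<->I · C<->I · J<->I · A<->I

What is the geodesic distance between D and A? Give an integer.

One shortest route is D – I – A, which uses 2 edges, and D and A are not directly tied, so nothing shorter exists. So d(D,A) = 2.

2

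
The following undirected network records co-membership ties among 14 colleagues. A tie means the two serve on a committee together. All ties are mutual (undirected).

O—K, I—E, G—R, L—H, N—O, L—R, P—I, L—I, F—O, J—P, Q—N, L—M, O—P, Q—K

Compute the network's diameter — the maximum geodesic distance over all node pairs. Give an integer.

Eccentricity of each node (its greatest distance to any other): E:5, F:6, G:7, H:6, I:4, J:5, K:6, L:5, M:6, N:6, O:5, P:4, Q:7, R:6.
The maximum eccentricity is 7, realized for instance by the pair Q–G via Q – N – O – P – I – L – R – G. So the diameter is 7.

7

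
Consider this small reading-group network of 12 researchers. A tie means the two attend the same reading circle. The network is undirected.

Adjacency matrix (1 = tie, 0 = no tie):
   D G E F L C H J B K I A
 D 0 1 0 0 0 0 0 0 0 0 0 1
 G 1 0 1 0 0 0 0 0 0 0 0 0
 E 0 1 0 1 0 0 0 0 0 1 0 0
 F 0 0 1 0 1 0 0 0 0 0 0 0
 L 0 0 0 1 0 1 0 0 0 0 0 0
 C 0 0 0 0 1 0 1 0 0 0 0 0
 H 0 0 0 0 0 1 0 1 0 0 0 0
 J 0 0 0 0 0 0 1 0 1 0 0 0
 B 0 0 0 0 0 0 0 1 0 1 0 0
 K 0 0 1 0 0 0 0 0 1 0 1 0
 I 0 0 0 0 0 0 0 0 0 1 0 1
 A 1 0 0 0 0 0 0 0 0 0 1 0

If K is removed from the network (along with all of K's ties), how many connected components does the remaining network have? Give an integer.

K's neighbors (B, E, and I) remain reachable from one another through other ties, so the rest of the network stays in one piece.

1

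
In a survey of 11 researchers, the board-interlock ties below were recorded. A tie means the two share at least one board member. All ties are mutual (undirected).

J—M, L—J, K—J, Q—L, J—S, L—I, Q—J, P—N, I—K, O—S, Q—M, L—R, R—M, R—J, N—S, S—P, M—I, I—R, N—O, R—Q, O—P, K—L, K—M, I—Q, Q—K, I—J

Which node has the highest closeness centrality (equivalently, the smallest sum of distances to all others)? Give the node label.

Farness (sum of distances to all others) for each node — I:17, J:13, K:18, L:18, M:18, N:23, O:23, P:23, Q:17, R:18, S:16.
The smallest farness is 13, for J, so J has the highest closeness.

J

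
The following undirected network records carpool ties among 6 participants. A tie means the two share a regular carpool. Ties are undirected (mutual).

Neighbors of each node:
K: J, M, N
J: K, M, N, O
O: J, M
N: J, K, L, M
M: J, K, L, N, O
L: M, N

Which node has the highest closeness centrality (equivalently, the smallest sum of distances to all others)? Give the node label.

M

Farness (sum of distances to all others) for each node — J:6, K:7, L:8, M:5, N:6, O:8.
The smallest farness is 5, for M, so M has the highest closeness.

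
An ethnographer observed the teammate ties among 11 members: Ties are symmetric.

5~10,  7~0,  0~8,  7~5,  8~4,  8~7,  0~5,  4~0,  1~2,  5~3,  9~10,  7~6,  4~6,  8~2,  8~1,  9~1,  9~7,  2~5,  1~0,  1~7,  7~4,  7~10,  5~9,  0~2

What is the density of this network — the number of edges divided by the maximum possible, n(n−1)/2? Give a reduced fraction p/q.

24/55

There are 24 edges and 11 nodes, so the maximum possible is C(11,2) = 55.
Density = 24/55.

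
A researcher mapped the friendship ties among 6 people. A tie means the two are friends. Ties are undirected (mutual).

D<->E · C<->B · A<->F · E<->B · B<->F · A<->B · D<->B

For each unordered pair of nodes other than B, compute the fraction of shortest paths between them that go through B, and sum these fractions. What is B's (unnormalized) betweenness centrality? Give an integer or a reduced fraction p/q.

8

Pairs whose geodesics pass through B — D–F: 1; D–C: 1; D–A: 1; F–E: 1; F–C: 1; E–C: 1; E–A: 1; C–A: 1.
All other pairs contribute 0.
Summing the contributions gives betweenness(B) = 8.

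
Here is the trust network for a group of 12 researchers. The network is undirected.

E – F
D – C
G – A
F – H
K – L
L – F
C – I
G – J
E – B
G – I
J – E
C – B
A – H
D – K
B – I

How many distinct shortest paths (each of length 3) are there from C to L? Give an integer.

1

The shortest distance is 3, and the only length-3 path is C–D–K–L. So there is exactly 1 shortest path.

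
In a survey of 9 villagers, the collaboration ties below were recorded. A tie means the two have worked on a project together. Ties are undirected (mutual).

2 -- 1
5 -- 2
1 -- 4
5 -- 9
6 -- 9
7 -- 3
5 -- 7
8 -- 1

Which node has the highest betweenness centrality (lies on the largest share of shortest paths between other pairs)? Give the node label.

5

Unnormalized betweenness of each node: 1:13, 2:15, 3:0, 4:0, 5:20, 6:0, 7:7, 8:0, 9:7.
5 has the largest value, 20, making it the main broker — the node through which the most shortest paths run.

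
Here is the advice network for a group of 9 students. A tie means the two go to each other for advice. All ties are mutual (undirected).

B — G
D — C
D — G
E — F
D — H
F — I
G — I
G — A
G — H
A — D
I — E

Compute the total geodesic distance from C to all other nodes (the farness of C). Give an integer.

21

Distances from C: A:2, B:3, D:1, E:4, F:4, G:2, H:2, I:3.
Sum = 2 + 3 + 1 + 4 + 4 + 2 + 2 + 3 = 21.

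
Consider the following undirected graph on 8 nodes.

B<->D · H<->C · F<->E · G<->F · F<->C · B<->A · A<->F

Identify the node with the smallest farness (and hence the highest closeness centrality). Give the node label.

Farness (sum of distances to all others) for each node — A:13, B:17, C:15, D:23, E:17, F:11, G:17, H:21.
The smallest farness is 11, for F, so F has the highest closeness.

F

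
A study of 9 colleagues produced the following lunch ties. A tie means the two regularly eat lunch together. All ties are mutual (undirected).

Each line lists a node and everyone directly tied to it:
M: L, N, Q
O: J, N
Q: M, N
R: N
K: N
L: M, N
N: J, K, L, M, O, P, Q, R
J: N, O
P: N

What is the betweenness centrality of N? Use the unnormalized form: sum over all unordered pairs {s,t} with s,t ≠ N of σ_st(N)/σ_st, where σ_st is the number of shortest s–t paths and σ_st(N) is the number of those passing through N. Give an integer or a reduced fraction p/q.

Pairs whose geodesics pass through N — O–L: 1; O–Q: 1; O–K: 1; O–M: 1; O–P: 1; O–R: 1; L–Q: 1/2; L–K: 1; L–P: 1; L–J: 1; L–R: 1; Q–K: 1; Q–P: 1; Q–J: 1 … (+11 more pairs).
All other pairs contribute 0.
Summing the contributions gives betweenness(N) = 49/2.

49/2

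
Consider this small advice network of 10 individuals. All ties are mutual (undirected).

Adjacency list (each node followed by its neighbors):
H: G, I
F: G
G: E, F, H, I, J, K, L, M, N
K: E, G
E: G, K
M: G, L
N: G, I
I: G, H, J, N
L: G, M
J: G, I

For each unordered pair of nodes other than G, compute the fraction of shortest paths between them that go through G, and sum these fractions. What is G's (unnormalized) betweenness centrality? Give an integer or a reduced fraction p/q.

Pairs whose geodesics pass through G — H–F: 1; H–M: 1; H–K: 1; H–J: 1/2; H–N: 1/2; H–E: 1; H–L: 1; F–M: 1; F–K: 1; F–J: 1; F–N: 1; F–I: 1; F–E: 1; F–L: 1 … (+17 more pairs).
All other pairs contribute 0.
Summing the contributions gives betweenness(G) = 59/2.

59/2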